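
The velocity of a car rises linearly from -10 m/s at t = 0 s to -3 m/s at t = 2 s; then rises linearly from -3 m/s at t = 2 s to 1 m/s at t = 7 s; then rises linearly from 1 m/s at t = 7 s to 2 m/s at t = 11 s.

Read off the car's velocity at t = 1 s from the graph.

On 0–2 s the graph is linear from -10 to -3 m/s: v(1) = -10 + (-3 − -10)·(1 − 0)/(2 − 0) = -6.5 m/s.

-6.5 m/s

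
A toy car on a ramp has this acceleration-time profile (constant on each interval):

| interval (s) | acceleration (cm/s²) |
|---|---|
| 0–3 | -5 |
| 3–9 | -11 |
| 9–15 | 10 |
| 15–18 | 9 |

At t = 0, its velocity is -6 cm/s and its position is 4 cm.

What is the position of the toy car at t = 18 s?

-743 cm

On each constant-a segment, Δv = aΔt and Δx = v₀Δt + ½aΔt²; chain segment to segment.
0–3 s: v starts -6 cm/s; Δx = -6·3 + ½·-5·3² = -40.5 cm; v ends -21 cm/s.
3–9 s: v starts -21 cm/s; Δx = -21·6 + ½·-11·6² = -324 cm; v ends -87 cm/s.
9–15 s: v starts -87 cm/s; Δx = -87·6 + ½·10·6² = -342 cm; v ends -27 cm/s.
15–18 s: v starts -27 cm/s; Δx = -27·3 + ½·9·3² = -40.5 cm; v ends 0 cm/s.
x(18) = 4 + Σ Δx = -743 cm.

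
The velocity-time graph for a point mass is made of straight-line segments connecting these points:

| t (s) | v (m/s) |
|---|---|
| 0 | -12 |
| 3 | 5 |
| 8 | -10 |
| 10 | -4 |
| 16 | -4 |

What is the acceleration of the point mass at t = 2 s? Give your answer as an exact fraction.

17/3 m/s²

Acceleration is the slope of the v-t graph on 0–3 s: (5 − -12)/(3 − 0) = 17/3 m/s².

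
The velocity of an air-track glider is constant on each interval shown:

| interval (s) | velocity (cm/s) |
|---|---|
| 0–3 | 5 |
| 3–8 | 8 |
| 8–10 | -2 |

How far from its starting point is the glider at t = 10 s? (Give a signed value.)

51 cm

Displacement is the signed area under the v-t curve.
0–3 s: 5 × 3 = 15 cm
3–8 s: 8 × 5 = 40 cm
8–10 s: -2 × 2 = -4 cm
Net displacement = 51 cm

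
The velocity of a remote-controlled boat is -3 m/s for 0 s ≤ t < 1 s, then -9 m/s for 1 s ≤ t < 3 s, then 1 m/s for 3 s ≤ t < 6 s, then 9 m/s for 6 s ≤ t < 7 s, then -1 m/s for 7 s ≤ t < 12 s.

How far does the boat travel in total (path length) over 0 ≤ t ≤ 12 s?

Distance (not displacement) is the total path length: add the absolute areas under v-t.
0–1 s: |-3| × 1 = 3 m
1–3 s: |-9| × 2 = 18 m
3–6 s: |1| × 3 = 3 m
6–7 s: |9| × 1 = 9 m
7–12 s: |-1| × 5 = 5 m
Total distance = 38 m

38 m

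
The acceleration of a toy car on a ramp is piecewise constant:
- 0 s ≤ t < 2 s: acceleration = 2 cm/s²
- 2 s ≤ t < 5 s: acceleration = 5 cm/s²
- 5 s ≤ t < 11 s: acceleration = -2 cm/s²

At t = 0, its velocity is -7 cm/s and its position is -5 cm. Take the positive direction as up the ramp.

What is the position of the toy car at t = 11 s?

34.5 cm

On each constant-a segment, Δv = aΔt and Δx = v₀Δt + ½aΔt²; chain segment to segment.
0–2 s: v starts -7 cm/s; Δx = -7·2 + ½·2·2² = -10 cm; v ends -3 cm/s.
2–5 s: v starts -3 cm/s; Δx = -3·3 + ½·5·3² = 13.5 cm; v ends 12 cm/s.
5–11 s: v starts 12 cm/s; Δx = 12·6 + ½·-2·6² = 36 cm; v ends 0 cm/s.
x(11) = -5 + Σ Δx = 34.5 cm.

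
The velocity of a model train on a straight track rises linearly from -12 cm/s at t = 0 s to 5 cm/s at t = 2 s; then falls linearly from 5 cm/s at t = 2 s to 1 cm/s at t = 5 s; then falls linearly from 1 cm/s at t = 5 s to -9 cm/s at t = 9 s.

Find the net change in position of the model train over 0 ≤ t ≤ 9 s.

-14 cm

Displacement is the signed area under the v-t curve.
0–2 s: ½(-12 + 5)(2) = -7 cm
2–5 s: ½(5 + 1)(3) = 9 cm
5–9 s: ½(1 + -9)(4) = -16 cm
Net displacement = -14 cm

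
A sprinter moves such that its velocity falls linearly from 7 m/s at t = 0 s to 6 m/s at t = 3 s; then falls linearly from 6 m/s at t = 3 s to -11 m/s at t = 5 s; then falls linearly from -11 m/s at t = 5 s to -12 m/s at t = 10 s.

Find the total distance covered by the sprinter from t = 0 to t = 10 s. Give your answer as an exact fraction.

1466/17 m

Distance (not displacement) is the total path length: add the absolute areas under v-t.
0–3 s: |½(7 + 6)(3)| = 19.5 m
3–5 s: v = 0 at t = 63/17 s; triangle areas 36/17 + 121/17 = 157/17 m
5–10 s: |½(-11 + -12)(5)| = 57.5 m
Total distance = 1466/17 m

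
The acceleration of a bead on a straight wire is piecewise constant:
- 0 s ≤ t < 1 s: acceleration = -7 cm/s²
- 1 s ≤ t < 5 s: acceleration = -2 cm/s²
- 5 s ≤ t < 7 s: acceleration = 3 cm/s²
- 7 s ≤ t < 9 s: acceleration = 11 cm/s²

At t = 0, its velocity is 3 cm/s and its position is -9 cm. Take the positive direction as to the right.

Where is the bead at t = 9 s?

On each constant-a segment, Δv = aΔt and Δx = v₀Δt + ½aΔt²; chain segment to segment.
0–1 s: v starts 3 cm/s; Δx = 3·1 + ½·-7·1² = -0.5 cm; v ends -4 cm/s.
1–5 s: v starts -4 cm/s; Δx = -4·4 + ½·-2·4² = -32 cm; v ends -12 cm/s.
5–7 s: v starts -12 cm/s; Δx = -12·2 + ½·3·2² = -18 cm; v ends -6 cm/s.
7–9 s: v starts -6 cm/s; Δx = -6·2 + ½·11·2² = 10 cm; v ends 16 cm/s.
x(9) = -9 + Σ Δx = -49.5 cm.

-49.5 cm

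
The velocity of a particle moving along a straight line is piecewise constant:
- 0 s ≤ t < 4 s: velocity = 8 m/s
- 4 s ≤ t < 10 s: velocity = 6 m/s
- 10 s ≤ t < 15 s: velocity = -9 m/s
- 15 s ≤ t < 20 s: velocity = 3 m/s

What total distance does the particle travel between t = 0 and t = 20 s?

Distance (not displacement) is the total path length: add the absolute areas under v-t.
0–4 s: |8| × 4 = 32 m
4–10 s: |6| × 6 = 36 m
10–15 s: |-9| × 5 = 45 m
15–20 s: |3| × 5 = 15 m
Total distance = 128 m

128 m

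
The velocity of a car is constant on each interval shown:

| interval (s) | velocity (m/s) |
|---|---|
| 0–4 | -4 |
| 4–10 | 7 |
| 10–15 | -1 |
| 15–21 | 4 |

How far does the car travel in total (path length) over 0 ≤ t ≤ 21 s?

87 m

Distance (not displacement) is the total path length: add the absolute areas under v-t.
0–4 s: |-4| × 4 = 16 m
4–10 s: |7| × 6 = 42 m
10–15 s: |-1| × 5 = 5 m
15–21 s: |4| × 6 = 24 m
Total distance = 87 m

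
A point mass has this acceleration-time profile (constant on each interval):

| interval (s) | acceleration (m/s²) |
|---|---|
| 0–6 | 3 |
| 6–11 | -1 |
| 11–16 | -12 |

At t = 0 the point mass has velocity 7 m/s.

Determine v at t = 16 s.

Δv equals the area under the a-t graph; then v = v₀ + Δv.
0–6 s: 3 × 6 = 18 m/s
6–11 s: -1 × 5 = -5 m/s
11–16 s: -12 × 5 = -60 m/s
Δv = -47 m/s, so v(16) = 7 + (-47) = -40 m/s.

-40 m/s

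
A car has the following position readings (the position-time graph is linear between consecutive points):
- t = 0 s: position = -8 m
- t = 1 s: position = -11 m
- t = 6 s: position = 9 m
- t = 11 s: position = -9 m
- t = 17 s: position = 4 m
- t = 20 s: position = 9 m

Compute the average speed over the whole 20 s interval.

Average speed = (total path length)/(elapsed time); on a piecewise-linear x-t graph the path length is Σ|Δx|.
0–1 s: |Δx| = |-11 − -8| = 3 m
1–6 s: |Δx| = |9 − -11| = 20 m
6–11 s: |Δx| = |-9 − 9| = 18 m
11–17 s: |Δx| = |4 − -9| = 13 m
17–20 s: |Δx| = |9 − 4| = 5 m
Total path = 59 m; average speed = 59/20 = 2.95 m/s.

2.95 m/s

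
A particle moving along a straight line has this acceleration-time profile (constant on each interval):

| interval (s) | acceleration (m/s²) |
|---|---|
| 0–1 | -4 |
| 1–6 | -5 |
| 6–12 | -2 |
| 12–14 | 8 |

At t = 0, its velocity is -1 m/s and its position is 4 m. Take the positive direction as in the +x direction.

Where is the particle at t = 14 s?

-370.5 m

On each constant-a segment, Δv = aΔt and Δx = v₀Δt + ½aΔt²; chain segment to segment.
0–1 s: v starts -1 m/s; Δx = -1·1 + ½·-4·1² = -3 m; v ends -5 m/s.
1–6 s: v starts -5 m/s; Δx = -5·5 + ½·-5·5² = -87.5 m; v ends -30 m/s.
6–12 s: v starts -30 m/s; Δx = -30·6 + ½·-2·6² = -216 m; v ends -42 m/s.
12–14 s: v starts -42 m/s; Δx = -42·2 + ½·8·2² = -68 m; v ends -26 m/s.
x(14) = 4 + Σ Δx = -370.5 m.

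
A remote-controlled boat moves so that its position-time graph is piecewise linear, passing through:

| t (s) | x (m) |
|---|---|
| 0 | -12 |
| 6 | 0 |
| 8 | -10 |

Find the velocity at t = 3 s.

Velocity is the slope of the x-t graph on 0–6 s: (0 − -12)/(6 − 0) = 2 m/s.

2 m/s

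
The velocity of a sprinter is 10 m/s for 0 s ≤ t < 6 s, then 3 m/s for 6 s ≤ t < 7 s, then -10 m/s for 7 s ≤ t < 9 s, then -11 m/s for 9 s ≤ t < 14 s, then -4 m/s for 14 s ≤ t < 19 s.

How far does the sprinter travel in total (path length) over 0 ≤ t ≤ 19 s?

158 m

Total distance travelled is ∫|v| dt — sum the magnitudes of each area piece.
0–6 s: |10| × 6 = 60 m
6–7 s: |3| × 1 = 3 m
7–9 s: |-10| × 2 = 20 m
9–14 s: |-11| × 5 = 55 m
14–19 s: |-4| × 5 = 20 m
Total distance = 158 m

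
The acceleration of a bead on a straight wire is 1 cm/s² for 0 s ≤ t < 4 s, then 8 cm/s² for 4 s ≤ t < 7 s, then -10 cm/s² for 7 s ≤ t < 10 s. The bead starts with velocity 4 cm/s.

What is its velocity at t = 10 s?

Δv equals the area under the a-t graph; then v = v₀ + Δv.
0–4 s: 1 × 4 = 4 cm/s
4–7 s: 8 × 3 = 24 cm/s
7–10 s: -10 × 3 = -30 cm/s
Δv = -2 cm/s, so v(10) = 4 + (-2) = 2 cm/s.

2 cm/s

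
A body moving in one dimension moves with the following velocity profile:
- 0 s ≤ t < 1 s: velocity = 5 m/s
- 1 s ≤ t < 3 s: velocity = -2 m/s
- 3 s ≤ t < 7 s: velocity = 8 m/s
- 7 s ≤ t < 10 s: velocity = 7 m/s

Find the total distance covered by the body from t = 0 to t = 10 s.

Distance (not displacement) is the total path length: add the absolute areas under v-t.
0–1 s: |5| × 1 = 5 m
1–3 s: |-2| × 2 = 4 m
3–7 s: |8| × 4 = 32 m
7–10 s: |7| × 3 = 21 m
Total distance = 62 m

62 m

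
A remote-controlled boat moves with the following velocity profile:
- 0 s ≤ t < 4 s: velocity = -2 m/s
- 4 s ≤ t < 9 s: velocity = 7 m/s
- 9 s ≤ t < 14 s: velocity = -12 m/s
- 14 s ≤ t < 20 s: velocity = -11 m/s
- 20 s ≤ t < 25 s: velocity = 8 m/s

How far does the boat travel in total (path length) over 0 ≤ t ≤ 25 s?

Distance (not displacement) is the total path length: add the absolute areas under v-t.
0–4 s: |-2| × 4 = 8 m
4–9 s: |7| × 5 = 35 m
9–14 s: |-12| × 5 = 60 m
14–20 s: |-11| × 6 = 66 m
20–25 s: |8| × 5 = 40 m
Total distance = 209 m

209 m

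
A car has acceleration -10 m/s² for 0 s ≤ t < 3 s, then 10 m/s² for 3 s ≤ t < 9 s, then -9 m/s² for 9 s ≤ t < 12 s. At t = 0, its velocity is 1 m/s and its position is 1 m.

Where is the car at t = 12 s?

On each constant-a segment, Δv = aΔt and Δx = v₀Δt + ½aΔt²; chain segment to segment.
0–3 s: v starts 1 m/s; Δx = 1·3 + ½·-10·3² = -42 m; v ends -29 m/s.
3–9 s: v starts -29 m/s; Δx = -29·6 + ½·10·6² = 6 m; v ends 31 m/s.
9–12 s: v starts 31 m/s; Δx = 31·3 + ½·-9·3² = 52.5 m; v ends 4 m/s.
x(12) = 1 + Σ Δx = 17.5 m.

17.5 m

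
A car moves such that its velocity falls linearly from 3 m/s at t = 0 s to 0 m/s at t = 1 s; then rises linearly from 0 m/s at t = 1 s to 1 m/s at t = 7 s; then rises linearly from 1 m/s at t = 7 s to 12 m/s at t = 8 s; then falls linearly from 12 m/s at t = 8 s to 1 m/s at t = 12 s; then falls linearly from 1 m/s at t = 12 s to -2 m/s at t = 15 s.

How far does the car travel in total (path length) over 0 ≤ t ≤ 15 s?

Distance (not displacement) is the total path length: add the absolute areas under v-t.
0–1 s: |½(3 + 0)(1)| = 1.5 m
1–7 s: |½(0 + 1)(6)| = 3 m
7–8 s: |½(1 + 12)(1)| = 6.5 m
8–12 s: |½(12 + 1)(4)| = 26 m
12–15 s: v = 0 at t = 13 s; triangle areas 0.5 + 2 = 2.5 m
Total distance = 39.5 m

39.5 m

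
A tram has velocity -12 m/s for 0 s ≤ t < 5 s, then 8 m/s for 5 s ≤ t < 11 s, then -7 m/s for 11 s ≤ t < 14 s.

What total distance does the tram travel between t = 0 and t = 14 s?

Distance (not displacement) is the total path length: add the absolute areas under v-t.
0–5 s: |-12| × 5 = 60 m
5–11 s: |8| × 6 = 48 m
11–14 s: |-7| × 3 = 21 m
Total distance = 129 m

129 m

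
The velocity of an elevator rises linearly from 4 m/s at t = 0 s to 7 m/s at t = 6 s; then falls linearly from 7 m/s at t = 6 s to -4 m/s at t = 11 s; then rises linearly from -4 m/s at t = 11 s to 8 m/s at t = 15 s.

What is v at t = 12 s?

-1 m/s

On 11–15 s the graph is linear from -4 to 8 m/s: v(12) = -4 + (8 − -4)·(12 − 11)/(15 − 11) = -1 m/s.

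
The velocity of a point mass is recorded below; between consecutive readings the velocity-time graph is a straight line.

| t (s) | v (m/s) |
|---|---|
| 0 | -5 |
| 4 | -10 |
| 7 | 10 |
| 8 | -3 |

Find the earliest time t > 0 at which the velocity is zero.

t = 5.5 s

v changes sign on 4–7 s (from -10 to 10); the graph is linear there, so v = 0 at t = 4 + (10)·(7 − 4)/(10 − -10) = 5.5 s.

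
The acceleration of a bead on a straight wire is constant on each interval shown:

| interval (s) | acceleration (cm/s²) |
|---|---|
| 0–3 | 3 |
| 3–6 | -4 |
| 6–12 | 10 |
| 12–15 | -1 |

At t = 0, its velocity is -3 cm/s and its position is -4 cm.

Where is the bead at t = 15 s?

On each constant-a segment, Δv = aΔt and Δx = v₀Δt + ½aΔt²; chain segment to segment.
0–3 s: v starts -3 cm/s; Δx = -3·3 + ½·3·3² = 4.5 cm; v ends 6 cm/s.
3–6 s: v starts 6 cm/s; Δx = 6·3 + ½·-4·3² = 0 cm; v ends -6 cm/s.
6–12 s: v starts -6 cm/s; Δx = -6·6 + ½·10·6² = 144 cm; v ends 54 cm/s.
12–15 s: v starts 54 cm/s; Δx = 54·3 + ½·-1·3² = 157.5 cm; v ends 51 cm/s.
x(15) = -4 + Σ Δx = 302 cm.

302 cm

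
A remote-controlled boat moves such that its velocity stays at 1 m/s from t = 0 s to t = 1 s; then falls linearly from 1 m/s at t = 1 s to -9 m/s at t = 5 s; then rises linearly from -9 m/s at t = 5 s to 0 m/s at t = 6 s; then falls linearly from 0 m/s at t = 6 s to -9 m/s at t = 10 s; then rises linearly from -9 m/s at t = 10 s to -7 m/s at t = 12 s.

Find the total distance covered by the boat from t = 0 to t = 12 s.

55.9 m

Distance (not displacement) is the total path length: add the absolute areas under v-t.
0–1 s: |1| × 1 = 1 m
1–5 s: v = 0 at t = 1.4 s; triangle areas 0.2 + 16.2 = 16.4 m
5–6 s: |½(-9 + 0)(1)| = 4.5 m
6–10 s: |½(0 + -9)(4)| = 18 m
10–12 s: |½(-9 + -7)(2)| = 16 m
Total distance = 55.9 m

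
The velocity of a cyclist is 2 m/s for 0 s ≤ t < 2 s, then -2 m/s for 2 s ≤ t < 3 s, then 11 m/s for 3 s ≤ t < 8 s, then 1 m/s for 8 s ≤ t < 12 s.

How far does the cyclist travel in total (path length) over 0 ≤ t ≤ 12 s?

Distance (not displacement) is the total path length: add the absolute areas under v-t.
0–2 s: |2| × 2 = 4 m
2–3 s: |-2| × 1 = 2 m
3–8 s: |11| × 5 = 55 m
8–12 s: |1| × 4 = 4 m
Total distance = 65 m

65 m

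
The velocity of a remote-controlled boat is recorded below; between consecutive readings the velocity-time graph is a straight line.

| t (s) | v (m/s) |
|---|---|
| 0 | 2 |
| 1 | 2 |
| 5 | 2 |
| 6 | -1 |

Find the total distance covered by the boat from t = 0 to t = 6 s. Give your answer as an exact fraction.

65/6 m

Distance (not displacement) is the total path length: add the absolute areas under v-t.
0–1 s: |2| × 1 = 2 m
1–5 s: |2| × 4 = 8 m
5–6 s: v = 0 at t = 17/3 s; triangle areas 2/3 + 1/6 = 5/6 m
Total distance = 65/6 m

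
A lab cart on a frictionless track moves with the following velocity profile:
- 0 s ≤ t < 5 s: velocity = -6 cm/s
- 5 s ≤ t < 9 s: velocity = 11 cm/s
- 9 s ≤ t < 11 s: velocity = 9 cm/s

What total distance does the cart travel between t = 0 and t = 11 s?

92 cm

Distance (not displacement) is the total path length: add the absolute areas under v-t.
0–5 s: |-6| × 5 = 30 cm
5–9 s: |11| × 4 = 44 cm
9–11 s: |9| × 2 = 18 cm
Total distance = 92 cm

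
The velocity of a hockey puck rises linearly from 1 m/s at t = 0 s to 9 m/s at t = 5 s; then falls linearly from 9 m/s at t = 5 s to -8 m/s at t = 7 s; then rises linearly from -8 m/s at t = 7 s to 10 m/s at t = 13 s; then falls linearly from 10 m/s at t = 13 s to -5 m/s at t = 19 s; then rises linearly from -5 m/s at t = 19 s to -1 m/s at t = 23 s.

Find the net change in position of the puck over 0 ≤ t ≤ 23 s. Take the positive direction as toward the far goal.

35 m

Displacement is the signed area under the v-t curve.
0–5 s: ½(1 + 9)(5) = 25 m
5–7 s: ½(9 + -8)(2) = 1 m
7–13 s: ½(-8 + 10)(6) = 6 m
13–19 s: ½(10 + -5)(6) = 15 m
19–23 s: ½(-5 + -1)(4) = -12 m
Net displacement = 35 m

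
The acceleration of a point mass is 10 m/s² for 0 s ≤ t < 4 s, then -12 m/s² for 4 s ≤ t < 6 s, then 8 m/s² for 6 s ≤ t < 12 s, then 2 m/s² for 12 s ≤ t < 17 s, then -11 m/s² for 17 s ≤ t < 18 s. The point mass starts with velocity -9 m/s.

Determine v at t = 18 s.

54 m/s

Δv equals the area under the a-t graph; then v = v₀ + Δv.
0–4 s: 10 × 4 = 40 m/s
4–6 s: -12 × 2 = -24 m/s
6–12 s: 8 × 6 = 48 m/s
12–17 s: 2 × 5 = 10 m/s
17–18 s: -11 × 1 = -11 m/s
Δv = 63 m/s, so v(18) = -9 + (63) = 54 m/s.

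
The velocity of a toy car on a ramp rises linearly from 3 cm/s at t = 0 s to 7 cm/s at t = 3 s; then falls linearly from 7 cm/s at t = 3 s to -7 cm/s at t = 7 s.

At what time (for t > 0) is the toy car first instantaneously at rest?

v changes sign on 3–7 s (from 7 to -7); the graph is linear there, so v = 0 at t = 3 + (-7)·(7 − 3)/(-7 − 7) = 5 s.

t = 5 s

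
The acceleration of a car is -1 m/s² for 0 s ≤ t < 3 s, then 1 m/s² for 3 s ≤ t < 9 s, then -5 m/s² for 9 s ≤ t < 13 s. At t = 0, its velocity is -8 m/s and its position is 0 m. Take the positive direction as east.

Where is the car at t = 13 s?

On each constant-a segment, Δv = aΔt and Δx = v₀Δt + ½aΔt²; chain segment to segment.
0–3 s: v starts -8 m/s; Δx = -8·3 + ½·-1·3² = -28.5 m; v ends -11 m/s.
3–9 s: v starts -11 m/s; Δx = -11·6 + ½·1·6² = -48 m; v ends -5 m/s.
9–13 s: v starts -5 m/s; Δx = -5·4 + ½·-5·4² = -60 m; v ends -25 m/s.
x(13) = 0 + Σ Δx = -136.5 m.

-136.5 m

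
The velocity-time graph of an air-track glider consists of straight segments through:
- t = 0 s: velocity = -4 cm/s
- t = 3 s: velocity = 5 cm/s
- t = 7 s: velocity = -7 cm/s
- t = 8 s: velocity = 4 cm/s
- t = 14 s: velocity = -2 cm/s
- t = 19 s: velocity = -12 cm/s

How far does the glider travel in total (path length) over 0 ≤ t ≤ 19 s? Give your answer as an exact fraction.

2215/33 cm

Total distance travelled is ∫|v| dt — sum the magnitudes of each area piece.
0–3 s: v = 0 at t = 4/3 s; triangle areas 8/3 + 25/6 = 41/6 cm
3–7 s: v = 0 at t = 14/3 s; triangle areas 25/6 + 49/6 = 37/3 cm
7–8 s: v = 0 at t = 84/11 s; triangle areas 49/22 + 8/11 = 65/22 cm
8–14 s: v = 0 at t = 12 s; triangle areas 8 + 2 = 10 cm
14–19 s: |½(-2 + -12)(5)| = 35 cm
Total distance = 2215/33 cm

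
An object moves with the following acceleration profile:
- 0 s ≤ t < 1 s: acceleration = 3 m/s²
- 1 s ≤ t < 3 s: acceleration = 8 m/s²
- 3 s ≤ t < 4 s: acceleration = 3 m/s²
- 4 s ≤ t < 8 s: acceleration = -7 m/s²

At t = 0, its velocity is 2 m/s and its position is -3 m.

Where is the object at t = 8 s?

89 m

On each constant-a segment, Δv = aΔt and Δx = v₀Δt + ½aΔt²; chain segment to segment.
0–1 s: v starts 2 m/s; Δx = 2·1 + ½·3·1² = 3.5 m; v ends 5 m/s.
1–3 s: v starts 5 m/s; Δx = 5·2 + ½·8·2² = 26 m; v ends 21 m/s.
3–4 s: v starts 21 m/s; Δx = 21·1 + ½·3·1² = 22.5 m; v ends 24 m/s.
4–8 s: v starts 24 m/s; Δx = 24·4 + ½·-7·4² = 40 m; v ends -4 m/s.
x(8) = -3 + Σ Δx = 89 m.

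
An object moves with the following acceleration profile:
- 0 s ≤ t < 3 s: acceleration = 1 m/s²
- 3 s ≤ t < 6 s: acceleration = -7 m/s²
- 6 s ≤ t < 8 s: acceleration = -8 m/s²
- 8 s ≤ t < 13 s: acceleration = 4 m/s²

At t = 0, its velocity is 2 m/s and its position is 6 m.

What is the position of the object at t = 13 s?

-158 m

On each constant-a segment, Δv = aΔt and Δx = v₀Δt + ½aΔt²; chain segment to segment.
0–3 s: v starts 2 m/s; Δx = 2·3 + ½·1·3² = 10.5 m; v ends 5 m/s.
3–6 s: v starts 5 m/s; Δx = 5·3 + ½·-7·3² = -16.5 m; v ends -16 m/s.
6–8 s: v starts -16 m/s; Δx = -16·2 + ½·-8·2² = -48 m; v ends -32 m/s.
8–13 s: v starts -32 m/s; Δx = -32·5 + ½·4·5² = -110 m; v ends -12 m/s.
x(13) = 6 + Σ Δx = -158 m.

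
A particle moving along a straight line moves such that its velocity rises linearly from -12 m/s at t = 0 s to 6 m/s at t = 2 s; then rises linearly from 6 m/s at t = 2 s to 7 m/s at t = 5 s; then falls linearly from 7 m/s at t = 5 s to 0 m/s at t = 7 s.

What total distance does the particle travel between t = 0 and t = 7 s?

36.5 m

Total distance travelled is ∫|v| dt — sum the magnitudes of each area piece.
0–2 s: v = 0 at t = 4/3 s; triangle areas 8 + 2 = 10 m
2–5 s: |½(6 + 7)(3)| = 19.5 m
5–7 s: |½(7 + 0)(2)| = 7 m
Total distance = 36.5 m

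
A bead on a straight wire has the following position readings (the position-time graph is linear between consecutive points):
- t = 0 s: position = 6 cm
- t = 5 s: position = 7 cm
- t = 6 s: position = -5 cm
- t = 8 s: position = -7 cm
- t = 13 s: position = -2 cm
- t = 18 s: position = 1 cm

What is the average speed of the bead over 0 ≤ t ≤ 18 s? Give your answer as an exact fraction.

Average speed = (total path length)/(elapsed time); on a piecewise-linear x-t graph the path length is Σ|Δx|.
0–5 s: |Δx| = |7 − 6| = 1 cm
5–6 s: |Δx| = |-5 − 7| = 12 cm
6–8 s: |Δx| = |-7 − -5| = 2 cm
8–13 s: |Δx| = |-2 − -7| = 5 cm
13–18 s: |Δx| = |1 − -2| = 3 cm
Total path = 23 cm; average speed = 23/18 = 23/18 cm/s.

23/18 cm/s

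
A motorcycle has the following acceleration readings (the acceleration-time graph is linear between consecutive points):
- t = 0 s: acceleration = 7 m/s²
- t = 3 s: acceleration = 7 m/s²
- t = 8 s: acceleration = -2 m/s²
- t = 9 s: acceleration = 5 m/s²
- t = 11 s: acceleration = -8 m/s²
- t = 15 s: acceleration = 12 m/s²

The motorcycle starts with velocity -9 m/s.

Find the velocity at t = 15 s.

Δv equals the area under the a-t graph; then v = v₀ + Δv.
0–3 s: 7 × 3 = 21 m/s
3–8 s: ½(7 + -2)(5) = 12.5 m/s
8–9 s: ½(-2 + 5)(1) = 1.5 m/s
9–11 s: ½(5 + -8)(2) = -3 m/s
11–15 s: ½(-8 + 12)(4) = 8 m/s
Δv = 40 m/s, so v(15) = -9 + (40) = 31 m/s.

31 m/s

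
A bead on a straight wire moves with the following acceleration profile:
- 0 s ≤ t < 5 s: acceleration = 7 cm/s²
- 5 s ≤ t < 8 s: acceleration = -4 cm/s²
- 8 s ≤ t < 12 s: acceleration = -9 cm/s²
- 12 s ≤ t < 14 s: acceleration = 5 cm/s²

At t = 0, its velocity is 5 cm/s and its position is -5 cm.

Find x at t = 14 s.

243.5 cm

On each constant-a segment, Δv = aΔt and Δx = v₀Δt + ½aΔt²; chain segment to segment.
0–5 s: v starts 5 cm/s; Δx = 5·5 + ½·7·5² = 112.5 cm; v ends 40 cm/s.
5–8 s: v starts 40 cm/s; Δx = 40·3 + ½·-4·3² = 102 cm; v ends 28 cm/s.
8–12 s: v starts 28 cm/s; Δx = 28·4 + ½·-9·4² = 40 cm; v ends -8 cm/s.
12–14 s: v starts -8 cm/s; Δx = -8·2 + ½·5·2² = -6 cm; v ends 2 cm/s.
x(14) = -5 + Σ Δx = 243.5 cm.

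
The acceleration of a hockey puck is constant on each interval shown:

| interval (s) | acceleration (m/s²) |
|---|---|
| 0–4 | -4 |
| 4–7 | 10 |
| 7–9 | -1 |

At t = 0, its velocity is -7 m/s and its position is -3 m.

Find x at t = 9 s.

On each constant-a segment, Δv = aΔt and Δx = v₀Δt + ½aΔt²; chain segment to segment.
0–4 s: v starts -7 m/s; Δx = -7·4 + ½·-4·4² = -60 m; v ends -23 m/s.
4–7 s: v starts -23 m/s; Δx = -23·3 + ½·10·3² = -24 m; v ends 7 m/s.
7–9 s: v starts 7 m/s; Δx = 7·2 + ½·-1·2² = 12 m; v ends 5 m/s.
x(9) = -3 + Σ Δx = -75 m.

-75 m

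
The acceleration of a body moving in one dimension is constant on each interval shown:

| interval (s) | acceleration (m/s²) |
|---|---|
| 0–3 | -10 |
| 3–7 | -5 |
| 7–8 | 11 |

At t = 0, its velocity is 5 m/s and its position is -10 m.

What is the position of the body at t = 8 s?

-219.5 m

On each constant-a segment, Δv = aΔt and Δx = v₀Δt + ½aΔt²; chain segment to segment.
0–3 s: v starts 5 m/s; Δx = 5·3 + ½·-10·3² = -30 m; v ends -25 m/s.
3–7 s: v starts -25 m/s; Δx = -25·4 + ½·-5·4² = -140 m; v ends -45 m/s.
7–8 s: v starts -45 m/s; Δx = -45·1 + ½·11·1² = -39.5 m; v ends -34 m/s.
x(8) = -10 + Σ Δx = -219.5 m.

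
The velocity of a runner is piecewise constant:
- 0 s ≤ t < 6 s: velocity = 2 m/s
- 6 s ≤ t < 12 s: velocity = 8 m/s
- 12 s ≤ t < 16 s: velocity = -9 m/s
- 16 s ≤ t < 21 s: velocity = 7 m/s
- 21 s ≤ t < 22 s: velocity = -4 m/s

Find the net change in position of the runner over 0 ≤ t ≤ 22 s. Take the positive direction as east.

55 m

Net displacement equals the area under the velocity-time graph (areas below the axis count negative).
0–6 s: 2 × 6 = 12 m
6–12 s: 8 × 6 = 48 m
12–16 s: -9 × 4 = -36 m
16–21 s: 7 × 5 = 35 m
21–22 s: -4 × 1 = -4 m
Net displacement = 55 m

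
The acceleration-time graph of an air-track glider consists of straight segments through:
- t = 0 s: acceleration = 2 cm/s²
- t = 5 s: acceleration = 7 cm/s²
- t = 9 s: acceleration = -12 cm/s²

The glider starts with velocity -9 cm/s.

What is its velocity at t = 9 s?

Δv equals the area under the a-t graph; then v = v₀ + Δv.
0–5 s: ½(2 + 7)(5) = 22.5 cm/s
5–9 s: ½(7 + -12)(4) = -10 cm/s
Δv = 12.5 cm/s, so v(9) = -9 + (12.5) = 3.5 cm/s.

3.5 cm/s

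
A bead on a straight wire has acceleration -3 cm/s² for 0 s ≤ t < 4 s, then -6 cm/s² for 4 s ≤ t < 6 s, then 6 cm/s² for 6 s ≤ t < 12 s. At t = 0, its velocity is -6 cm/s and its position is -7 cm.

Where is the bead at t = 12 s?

-175 cm

On each constant-a segment, Δv = aΔt and Δx = v₀Δt + ½aΔt²; chain segment to segment.
0–4 s: v starts -6 cm/s; Δx = -6·4 + ½·-3·4² = -48 cm; v ends -18 cm/s.
4–6 s: v starts -18 cm/s; Δx = -18·2 + ½·-6·2² = -48 cm; v ends -30 cm/s.
6–12 s: v starts -30 cm/s; Δx = -30·6 + ½·6·6² = -72 cm; v ends 6 cm/s.
x(12) = -7 + Σ Δx = -175 cm.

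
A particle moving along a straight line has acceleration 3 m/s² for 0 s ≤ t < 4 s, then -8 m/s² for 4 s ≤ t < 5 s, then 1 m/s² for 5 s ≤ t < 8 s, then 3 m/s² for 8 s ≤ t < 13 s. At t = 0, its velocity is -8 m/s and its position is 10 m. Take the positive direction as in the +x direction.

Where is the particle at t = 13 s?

27 m

On each constant-a segment, Δv = aΔt and Δx = v₀Δt + ½aΔt²; chain segment to segment.
0–4 s: v starts -8 m/s; Δx = -8·4 + ½·3·4² = -8 m; v ends 4 m/s.
4–5 s: v starts 4 m/s; Δx = 4·1 + ½·-8·1² = 0 m; v ends -4 m/s.
5–8 s: v starts -4 m/s; Δx = -4·3 + ½·1·3² = -7.5 m; v ends -1 m/s.
8–13 s: v starts -1 m/s; Δx = -1·5 + ½·3·5² = 32.5 m; v ends 14 m/s.
x(13) = 10 + Σ Δx = 27 m.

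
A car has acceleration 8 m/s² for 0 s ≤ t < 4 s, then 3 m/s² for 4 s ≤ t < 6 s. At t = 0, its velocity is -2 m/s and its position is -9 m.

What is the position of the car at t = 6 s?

113 m

On each constant-a segment, Δv = aΔt and Δx = v₀Δt + ½aΔt²; chain segment to segment.
0–4 s: v starts -2 m/s; Δx = -2·4 + ½·8·4² = 56 m; v ends 30 m/s.
4–6 s: v starts 30 m/s; Δx = 30·2 + ½·3·2² = 66 m; v ends 36 m/s.
x(6) = -9 + Σ Δx = 113 m.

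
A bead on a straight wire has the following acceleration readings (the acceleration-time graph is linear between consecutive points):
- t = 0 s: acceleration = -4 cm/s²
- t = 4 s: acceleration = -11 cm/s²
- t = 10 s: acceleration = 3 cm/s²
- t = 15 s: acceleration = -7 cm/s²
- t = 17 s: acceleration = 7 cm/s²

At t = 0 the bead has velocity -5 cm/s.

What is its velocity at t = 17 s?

Δv equals the area under the a-t graph; then v = v₀ + Δv.
0–4 s: ½(-4 + -11)(4) = -30 cm/s
4–10 s: ½(-11 + 3)(6) = -24 cm/s
10–15 s: ½(3 + -7)(5) = -10 cm/s
15–17 s: ½(-7 + 7)(2) = 0 cm/s
Δv = -64 cm/s, so v(17) = -5 + (-64) = -69 cm/s.

-69 cm/s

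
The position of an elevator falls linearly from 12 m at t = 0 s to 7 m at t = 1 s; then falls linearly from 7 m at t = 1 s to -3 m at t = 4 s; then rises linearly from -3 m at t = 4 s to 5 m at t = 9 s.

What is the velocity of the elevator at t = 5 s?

Velocity is the slope of the x-t graph on 4–9 s: (5 − -3)/(9 − 4) = 1.6 m/s.

1.6 m/s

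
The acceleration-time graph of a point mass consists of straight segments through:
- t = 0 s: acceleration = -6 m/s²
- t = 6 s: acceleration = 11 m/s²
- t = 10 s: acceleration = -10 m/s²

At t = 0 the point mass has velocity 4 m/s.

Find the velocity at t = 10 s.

Δv equals the area under the a-t graph; then v = v₀ + Δv.
0–6 s: ½(-6 + 11)(6) = 15 m/s
6–10 s: ½(11 + -10)(4) = 2 m/s
Δv = 17 m/s, so v(10) = 4 + (17) = 21 m/s.

21 m/s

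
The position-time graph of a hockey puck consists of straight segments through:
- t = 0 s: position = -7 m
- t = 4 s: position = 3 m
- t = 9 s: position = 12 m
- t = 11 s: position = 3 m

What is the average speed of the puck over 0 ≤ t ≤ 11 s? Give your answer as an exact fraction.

Average speed = (total path length)/(elapsed time); on a piecewise-linear x-t graph the path length is Σ|Δx|.
0–4 s: |Δx| = |3 − -7| = 10 m
4–9 s: |Δx| = |12 − 3| = 9 m
9–11 s: |Δx| = |3 − 12| = 9 m
Total path = 28 m; average speed = 28/11 = 28/11 m/s.

28/11 m/s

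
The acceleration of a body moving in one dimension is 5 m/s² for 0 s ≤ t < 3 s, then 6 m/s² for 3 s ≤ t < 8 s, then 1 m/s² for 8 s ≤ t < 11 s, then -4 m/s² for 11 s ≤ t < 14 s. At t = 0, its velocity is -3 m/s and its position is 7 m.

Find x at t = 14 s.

403 m

On each constant-a segment, Δv = aΔt and Δx = v₀Δt + ½aΔt²; chain segment to segment.
0–3 s: v starts -3 m/s; Δx = -3·3 + ½·5·3² = 13.5 m; v ends 12 m/s.
3–8 s: v starts 12 m/s; Δx = 12·5 + ½·6·5² = 135 m; v ends 42 m/s.
8–11 s: v starts 42 m/s; Δx = 42·3 + ½·1·3² = 130.5 m; v ends 45 m/s.
11–14 s: v starts 45 m/s; Δx = 45·3 + ½·-4·3² = 117 m; v ends 33 m/s.
x(14) = 7 + Σ Δx = 403 m.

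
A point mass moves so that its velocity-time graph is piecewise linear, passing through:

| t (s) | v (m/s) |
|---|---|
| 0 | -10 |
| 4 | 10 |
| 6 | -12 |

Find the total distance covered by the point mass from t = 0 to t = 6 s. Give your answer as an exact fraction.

342/11 m

Distance (not displacement) is the total path length: add the absolute areas under v-t.
0–4 s: v = 0 at t = 2 s; triangle areas 10 + 10 = 20 m
4–6 s: v = 0 at t = 54/11 s; triangle areas 50/11 + 72/11 = 122/11 m
Total distance = 342/11 m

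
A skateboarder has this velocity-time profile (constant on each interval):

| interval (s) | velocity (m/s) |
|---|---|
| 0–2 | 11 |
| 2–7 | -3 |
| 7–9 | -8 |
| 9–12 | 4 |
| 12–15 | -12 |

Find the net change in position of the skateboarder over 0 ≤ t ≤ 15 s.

-33 m

Displacement is the signed area under the v-t curve.
0–2 s: 11 × 2 = 22 m
2–7 s: -3 × 5 = -15 m
7–9 s: -8 × 2 = -16 m
9–12 s: 4 × 3 = 12 m
12–15 s: -12 × 3 = -36 m
Net displacement = -33 m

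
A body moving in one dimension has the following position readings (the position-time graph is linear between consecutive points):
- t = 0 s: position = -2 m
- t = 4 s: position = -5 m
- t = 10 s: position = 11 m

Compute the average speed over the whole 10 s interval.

Average speed = (total path length)/(elapsed time); on a piecewise-linear x-t graph the path length is Σ|Δx|.
0–4 s: |Δx| = |-5 − -2| = 3 m
4–10 s: |Δx| = |11 − -5| = 16 m
Total path = 19 m; average speed = 19/10 = 1.9 m/s.

1.9 m/s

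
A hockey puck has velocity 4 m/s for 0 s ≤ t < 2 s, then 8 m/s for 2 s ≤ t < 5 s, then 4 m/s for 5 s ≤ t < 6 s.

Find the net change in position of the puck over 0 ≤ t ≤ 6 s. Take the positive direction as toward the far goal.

36 m

Net displacement equals the area under the velocity-time graph (areas below the axis count negative).
0–2 s: 4 × 2 = 8 m
2–5 s: 8 × 3 = 24 m
5–6 s: 4 × 1 = 4 m
Net displacement = 36 m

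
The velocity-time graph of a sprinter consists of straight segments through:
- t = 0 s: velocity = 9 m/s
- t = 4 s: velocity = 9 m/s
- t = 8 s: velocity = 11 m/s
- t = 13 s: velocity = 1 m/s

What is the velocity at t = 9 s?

9 m/s

On 8–13 s the graph is linear from 11 to 1 m/s: v(9) = 11 + (1 − 11)·(9 − 8)/(13 − 8) = 9 m/s.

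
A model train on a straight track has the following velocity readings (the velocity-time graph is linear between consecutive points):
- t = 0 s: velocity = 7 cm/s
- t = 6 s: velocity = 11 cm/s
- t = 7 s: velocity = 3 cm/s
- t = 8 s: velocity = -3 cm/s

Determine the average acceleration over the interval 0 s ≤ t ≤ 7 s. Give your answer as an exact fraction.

Average acceleration = Δv/Δt = (3 − 7)/(7 − 0) = -4/7 cm/s².

-4/7 cm/s²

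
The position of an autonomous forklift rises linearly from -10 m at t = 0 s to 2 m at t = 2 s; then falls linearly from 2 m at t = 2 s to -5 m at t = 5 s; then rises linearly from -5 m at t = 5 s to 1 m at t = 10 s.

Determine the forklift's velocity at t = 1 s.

6 m/s

Velocity is the slope of the x-t graph on 0–2 s: (2 − -10)/(2 − 0) = 6 m/s.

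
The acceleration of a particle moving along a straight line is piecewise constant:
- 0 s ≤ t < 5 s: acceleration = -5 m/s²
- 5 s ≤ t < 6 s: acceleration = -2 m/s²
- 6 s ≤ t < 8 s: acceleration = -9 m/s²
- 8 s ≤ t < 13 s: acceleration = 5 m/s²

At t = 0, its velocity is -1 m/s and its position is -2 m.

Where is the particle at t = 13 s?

-338 m

On each constant-a segment, Δv = aΔt and Δx = v₀Δt + ½aΔt²; chain segment to segment.
0–5 s: v starts -1 m/s; Δx = -1·5 + ½·-5·5² = -67.5 m; v ends -26 m/s.
5–6 s: v starts -26 m/s; Δx = -26·1 + ½·-2·1² = -27 m; v ends -28 m/s.
6–8 s: v starts -28 m/s; Δx = -28·2 + ½·-9·2² = -74 m; v ends -46 m/s.
8–13 s: v starts -46 m/s; Δx = -46·5 + ½·5·5² = -167.5 m; v ends -21 m/s.
x(13) = -2 + Σ Δx = -338 m.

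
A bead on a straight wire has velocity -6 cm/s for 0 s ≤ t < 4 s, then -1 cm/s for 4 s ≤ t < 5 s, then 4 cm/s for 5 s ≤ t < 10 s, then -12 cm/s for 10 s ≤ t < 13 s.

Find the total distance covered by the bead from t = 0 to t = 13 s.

81 cm

Total distance travelled is ∫|v| dt — sum the magnitudes of each area piece.
0–4 s: |-6| × 4 = 24 cm
4–5 s: |-1| × 1 = 1 cm
5–10 s: |4| × 5 = 20 cm
10–13 s: |-12| × 3 = 36 cm
Total distance = 81 cm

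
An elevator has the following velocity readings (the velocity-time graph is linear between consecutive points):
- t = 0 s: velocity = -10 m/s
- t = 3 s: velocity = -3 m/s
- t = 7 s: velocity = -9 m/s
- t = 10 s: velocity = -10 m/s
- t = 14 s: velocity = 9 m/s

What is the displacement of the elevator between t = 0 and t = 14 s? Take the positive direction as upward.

-74 m

Net displacement equals the area under the velocity-time graph (areas below the axis count negative).
0–3 s: ½(-10 + -3)(3) = -19.5 m
3–7 s: ½(-3 + -9)(4) = -24 m
7–10 s: ½(-9 + -10)(3) = -28.5 m
10–14 s: ½(-10 + 9)(4) = -2 m
Net displacement = -74 m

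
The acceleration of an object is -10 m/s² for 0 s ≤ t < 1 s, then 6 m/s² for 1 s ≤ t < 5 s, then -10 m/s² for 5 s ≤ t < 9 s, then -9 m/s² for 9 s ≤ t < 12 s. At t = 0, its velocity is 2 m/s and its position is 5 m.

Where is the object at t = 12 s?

On each constant-a segment, Δv = aΔt and Δx = v₀Δt + ½aΔt²; chain segment to segment.
0–1 s: v starts 2 m/s; Δx = 2·1 + ½·-10·1² = -3 m; v ends -8 m/s.
1–5 s: v starts -8 m/s; Δx = -8·4 + ½·6·4² = 16 m; v ends 16 m/s.
5–9 s: v starts 16 m/s; Δx = 16·4 + ½·-10·4² = -16 m; v ends -24 m/s.
9–12 s: v starts -24 m/s; Δx = -24·3 + ½·-9·3² = -112.5 m; v ends -51 m/s.
x(12) = 5 + Σ Δx = -110.5 m.

-110.5 m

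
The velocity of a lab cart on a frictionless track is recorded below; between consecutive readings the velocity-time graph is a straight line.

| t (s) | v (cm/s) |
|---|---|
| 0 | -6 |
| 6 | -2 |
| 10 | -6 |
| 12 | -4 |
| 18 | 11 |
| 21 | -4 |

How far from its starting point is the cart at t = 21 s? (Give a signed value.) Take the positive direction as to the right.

-18.5 cm

Net displacement equals the area under the velocity-time graph (areas below the axis count negative).
0–6 s: ½(-6 + -2)(6) = -24 cm
6–10 s: ½(-2 + -6)(4) = -16 cm
10–12 s: ½(-6 + -4)(2) = -10 cm
12–18 s: ½(-4 + 11)(6) = 21 cm
18–21 s: ½(11 + -4)(3) = 10.5 cm
Net displacement = -18.5 cm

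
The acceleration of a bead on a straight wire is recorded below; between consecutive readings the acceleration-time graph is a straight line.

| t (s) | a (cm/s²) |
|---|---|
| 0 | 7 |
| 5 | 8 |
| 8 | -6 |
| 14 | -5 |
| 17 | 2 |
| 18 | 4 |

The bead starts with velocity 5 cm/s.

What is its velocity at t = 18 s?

11 cm/s

Δv equals the area under the a-t graph; then v = v₀ + Δv.
0–5 s: ½(7 + 8)(5) = 37.5 cm/s
5–8 s: ½(8 + -6)(3) = 3 cm/s
8–14 s: ½(-6 + -5)(6) = -33 cm/s
14–17 s: ½(-5 + 2)(3) = -4.5 cm/s
17–18 s: ½(2 + 4)(1) = 3 cm/s
Δv = 6 cm/s, so v(18) = 5 + (6) = 11 cm/s.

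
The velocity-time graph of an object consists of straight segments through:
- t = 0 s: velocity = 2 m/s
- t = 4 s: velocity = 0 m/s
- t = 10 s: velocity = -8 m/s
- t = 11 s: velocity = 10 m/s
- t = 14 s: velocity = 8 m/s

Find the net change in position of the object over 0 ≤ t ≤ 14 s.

Displacement is the signed area under the v-t curve.
0–4 s: ½(2 + 0)(4) = 4 m
4–10 s: ½(0 + -8)(6) = -24 m
10–11 s: ½(-8 + 10)(1) = 1 m
11–14 s: ½(10 + 8)(3) = 27 m
Net displacement = 8 m

8 m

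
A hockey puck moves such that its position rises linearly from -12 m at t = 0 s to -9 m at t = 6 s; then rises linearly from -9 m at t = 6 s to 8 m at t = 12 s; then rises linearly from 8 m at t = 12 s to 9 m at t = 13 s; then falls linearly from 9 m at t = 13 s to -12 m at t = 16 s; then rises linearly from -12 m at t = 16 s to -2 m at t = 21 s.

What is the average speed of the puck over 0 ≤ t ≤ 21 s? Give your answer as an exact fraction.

Average speed = (total path length)/(elapsed time); on a piecewise-linear x-t graph the path length is Σ|Δx|.
0–6 s: |Δx| = |-9 − -12| = 3 m
6–12 s: |Δx| = |8 − -9| = 17 m
12–13 s: |Δx| = |9 − 8| = 1 m
13–16 s: |Δx| = |-12 − 9| = 21 m
16–21 s: |Δx| = |-2 − -12| = 10 m
Total path = 52 m; average speed = 52/21 = 52/21 m/s.

52/21 m/s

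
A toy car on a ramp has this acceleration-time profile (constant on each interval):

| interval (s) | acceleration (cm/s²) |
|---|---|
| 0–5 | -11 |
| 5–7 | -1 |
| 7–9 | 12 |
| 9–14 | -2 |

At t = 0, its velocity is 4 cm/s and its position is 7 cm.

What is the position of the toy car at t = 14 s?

-466.5 cm

On each constant-a segment, Δv = aΔt and Δx = v₀Δt + ½aΔt²; chain segment to segment.
0–5 s: v starts 4 cm/s; Δx = 4·5 + ½·-11·5² = -117.5 cm; v ends -51 cm/s.
5–7 s: v starts -51 cm/s; Δx = -51·2 + ½·-1·2² = -104 cm; v ends -53 cm/s.
7–9 s: v starts -53 cm/s; Δx = -53·2 + ½·12·2² = -82 cm; v ends -29 cm/s.
9–14 s: v starts -29 cm/s; Δx = -29·5 + ½·-2·5² = -170 cm; v ends -39 cm/s.
x(14) = 7 + Σ Δx = -466.5 cm.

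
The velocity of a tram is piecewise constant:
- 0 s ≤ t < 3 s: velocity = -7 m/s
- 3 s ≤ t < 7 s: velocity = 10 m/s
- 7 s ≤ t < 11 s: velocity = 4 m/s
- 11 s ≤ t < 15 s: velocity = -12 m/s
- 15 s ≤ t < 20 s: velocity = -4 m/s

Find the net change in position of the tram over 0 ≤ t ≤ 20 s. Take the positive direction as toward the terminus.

Displacement is the signed area under the v-t curve.
0–3 s: -7 × 3 = -21 m
3–7 s: 10 × 4 = 40 m
7–11 s: 4 × 4 = 16 m
11–15 s: -12 × 4 = -48 m
15–20 s: -4 × 5 = -20 m
Net displacement = -33 m

-33 m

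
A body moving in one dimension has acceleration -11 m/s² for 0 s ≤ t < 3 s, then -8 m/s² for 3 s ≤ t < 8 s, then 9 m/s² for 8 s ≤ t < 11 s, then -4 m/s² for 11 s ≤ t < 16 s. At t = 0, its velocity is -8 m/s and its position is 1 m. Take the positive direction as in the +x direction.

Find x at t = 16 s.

On each constant-a segment, Δv = aΔt and Δx = v₀Δt + ½aΔt²; chain segment to segment.
0–3 s: v starts -8 m/s; Δx = -8·3 + ½·-11·3² = -73.5 m; v ends -41 m/s.
3–8 s: v starts -41 m/s; Δx = -41·5 + ½·-8·5² = -305 m; v ends -81 m/s.
8–11 s: v starts -81 m/s; Δx = -81·3 + ½·9·3² = -202.5 m; v ends -54 m/s.
11–16 s: v starts -54 m/s; Δx = -54·5 + ½·-4·5² = -320 m; v ends -74 m/s.
x(16) = 1 + Σ Δx = -900 m.

-900 m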